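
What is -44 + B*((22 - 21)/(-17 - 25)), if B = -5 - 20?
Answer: -1823/42 ≈ -43.405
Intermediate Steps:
B = -25
-44 + B*((22 - 21)/(-17 - 25)) = -44 - 25*(22 - 21)/(-17 - 25) = -44 - 25/(-42) = -44 - 25*(-1)/42 = -44 - 25*(-1/42) = -44 + 25/42 = -1823/42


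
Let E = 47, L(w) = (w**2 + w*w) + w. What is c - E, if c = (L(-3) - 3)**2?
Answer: 97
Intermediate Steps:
L(w) = w + 2*w**2 (L(w) = (w**2 + w**2) + w = 2*w**2 + w = w + 2*w**2)
c = 144 (c = (-3*(1 + 2*(-3)) - 3)**2 = (-3*(1 - 6) - 3)**2 = (-3*(-5) - 3)**2 = (15 - 3)**2 = 12**2 = 144)
c - E = 144 - 1*47 = 144 - 47 = 97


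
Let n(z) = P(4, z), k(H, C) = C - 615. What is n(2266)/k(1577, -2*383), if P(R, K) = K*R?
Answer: -9064/1381 ≈ -6.5634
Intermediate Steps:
k(H, C) = -615 + C
n(z) = 4*z (n(z) = z*4 = 4*z)
n(2266)/k(1577, -2*383) = (4*2266)/(-615 - 2*383) = 9064/(-615 - 766) = 9064/(-1381) = 9064*(-1/1381) = -9064/1381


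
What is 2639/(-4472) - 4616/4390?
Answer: -1239537/755080 ≈ -1.6416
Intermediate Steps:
2639/(-4472) - 4616/4390 = 2639*(-1/4472) - 4616*1/4390 = -203/344 - 2308/2195 = -1239537/755080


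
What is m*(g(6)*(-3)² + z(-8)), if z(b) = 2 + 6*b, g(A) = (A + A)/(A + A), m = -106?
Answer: 3922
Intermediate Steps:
g(A) = 1 (g(A) = (2*A)/((2*A)) = (2*A)*(1/(2*A)) = 1)
m*(g(6)*(-3)² + z(-8)) = -106*(1*(-3)² + (2 + 6*(-8))) = -106*(1*9 + (2 - 48)) = -106*(9 - 46) = -106*(-37) = 3922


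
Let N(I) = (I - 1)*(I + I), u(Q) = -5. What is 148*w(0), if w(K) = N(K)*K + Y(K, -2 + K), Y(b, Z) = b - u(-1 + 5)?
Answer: 740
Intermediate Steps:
N(I) = 2*I*(-1 + I) (N(I) = (-1 + I)*(2*I) = 2*I*(-1 + I))
Y(b, Z) = 5 + b (Y(b, Z) = b - 1*(-5) = b + 5 = 5 + b)
w(K) = 5 + K + 2*K**2*(-1 + K) (w(K) = (2*K*(-1 + K))*K + (5 + K) = 2*K**2*(-1 + K) + (5 + K) = 5 + K + 2*K**2*(-1 + K))
148*w(0) = 148*(5 + 0 + 2*0**2*(-1 + 0)) = 148*(5 + 0 + 2*0*(-1)) = 148*(5 + 0 + 0) = 148*5 = 740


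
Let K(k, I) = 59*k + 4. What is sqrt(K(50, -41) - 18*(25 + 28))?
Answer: 20*sqrt(5) ≈ 44.721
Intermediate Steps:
K(k, I) = 4 + 59*k
sqrt(K(50, -41) - 18*(25 + 28)) = sqrt((4 + 59*50) - 18*(25 + 28)) = sqrt((4 + 2950) - 18*53) = sqrt(2954 - 954) = sqrt(2000) = 20*sqrt(5)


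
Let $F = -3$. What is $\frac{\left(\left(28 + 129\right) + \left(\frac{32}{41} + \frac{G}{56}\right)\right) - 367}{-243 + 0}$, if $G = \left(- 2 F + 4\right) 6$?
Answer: $\frac{119477}{139482} \approx 0.85658$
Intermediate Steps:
$G = 60$ ($G = \left(\left(-2\right) \left(-3\right) + 4\right) 6 = \left(6 + 4\right) 6 = 10 \cdot 6 = 60$)
$\frac{\left(\left(28 + 129\right) + \left(\frac{32}{41} + \frac{G}{56}\right)\right) - 367}{-243 + 0} = \frac{\left(\left(28 + 129\right) + \left(\frac{32}{41} + \frac{60}{56}\right)\right) - 367}{-243 + 0} = \frac{\left(157 + \left(32 \cdot \frac{1}{41} + 60 \cdot \frac{1}{56}\right)\right) - 367}{-243} = \left(\left(157 + \left(\frac{32}{41} + \frac{15}{14}\right)\right) - 367\right) \left(- \frac{1}{243}\right) = \left(\left(157 + \frac{1063}{574}\right) - 367\right) \left(- \frac{1}{243}\right) = \left(\frac{91181}{574} - 367\right) \left(- \frac{1}{243}\right) = \left(- \frac{119477}{574}\right) \left(- \frac{1}{243}\right) = \frac{119477}{139482}$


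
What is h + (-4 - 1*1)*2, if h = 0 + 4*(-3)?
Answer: -22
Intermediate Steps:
h = -12 (h = 0 - 12 = -12)
h + (-4 - 1*1)*2 = -12 + (-4 - 1*1)*2 = -12 + (-4 - 1)*2 = -12 - 5*2 = -12 - 10 = -22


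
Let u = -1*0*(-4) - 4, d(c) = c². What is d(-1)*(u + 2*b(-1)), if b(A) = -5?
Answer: -14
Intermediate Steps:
u = -4 (u = 0*(-4) - 4 = 0 - 4 = -4)
d(-1)*(u + 2*b(-1)) = (-1)²*(-4 + 2*(-5)) = 1*(-4 - 10) = 1*(-14) = -14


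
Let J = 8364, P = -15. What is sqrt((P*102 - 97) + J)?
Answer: sqrt(6737) ≈ 82.079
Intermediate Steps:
sqrt((P*102 - 97) + J) = sqrt((-15*102 - 97) + 8364) = sqrt((-1530 - 97) + 8364) = sqrt(-1627 + 8364) = sqrt(6737)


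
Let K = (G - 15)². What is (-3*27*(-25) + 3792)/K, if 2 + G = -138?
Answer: 5817/24025 ≈ 0.24212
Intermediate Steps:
G = -140 (G = -2 - 138 = -140)
K = 24025 (K = (-140 - 15)² = (-155)² = 24025)
(-3*27*(-25) + 3792)/K = (-3*27*(-25) + 3792)/24025 = (-81*(-25) + 3792)*(1/24025) = (2025 + 3792)*(1/24025) = 5817*(1/24025) = 5817/24025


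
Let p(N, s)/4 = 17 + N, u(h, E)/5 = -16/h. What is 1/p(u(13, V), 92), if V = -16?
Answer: 13/564 ≈ 0.023050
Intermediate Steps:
u(h, E) = -80/h (u(h, E) = 5*(-16/h) = -80/h)
p(N, s) = 68 + 4*N (p(N, s) = 4*(17 + N) = 68 + 4*N)
1/p(u(13, V), 92) = 1/(68 + 4*(-80/13)) = 1/(68 - 320/13) = 1/(564/13) = 13/564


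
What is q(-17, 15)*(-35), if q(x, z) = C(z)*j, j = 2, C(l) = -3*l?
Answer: 3150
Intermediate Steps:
q(x, z) = -6*z (q(x, z) = -3*z*2 = -6*z)
q(-17, 15)*(-35) = -6*15*(-35) = -90*(-35) = 3150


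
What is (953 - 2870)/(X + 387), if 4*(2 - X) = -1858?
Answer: -1278/569 ≈ -2.2460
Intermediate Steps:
X = 933/2 (X = 2 - ¼*(-1858) = 2 + 929/2 = 933/2 ≈ 466.50)
(953 - 2870)/(X + 387) = (953 - 2870)/(933/2 + 387) = -1917/1707/2 = -1917*2/1707 = -1278/569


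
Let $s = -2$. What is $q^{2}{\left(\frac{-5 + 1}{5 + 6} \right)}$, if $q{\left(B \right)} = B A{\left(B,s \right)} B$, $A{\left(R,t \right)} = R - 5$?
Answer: $\frac{891136}{1771561} \approx 0.50302$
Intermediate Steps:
$A{\left(R,t \right)} = -5 + R$
$q{\left(B \right)} = B^{2} \left(-5 + B\right)$ ($q{\left(B \right)} = B \left(-5 + B\right) B = B^{2} \left(-5 + B\right)$)
$q^{2}{\left(\frac{-5 + 1}{5 + 6} \right)} = \left(\left(\frac{-5 + 1}{5 + 6}\right)^{2} \left(-5 + \frac{-5 + 1}{5 + 6}\right)\right)^{2} = \left(\left(- \frac{4}{11}\right)^{2} \left(-5 - \frac{4}{11}\right)\right)^{2} = \left(\frac{16}{121} \left(- \frac{59}{11}\right)\right)^{2} = \left(- \frac{944}{1331}\right)^{2} = \frac{891136}{1771561}$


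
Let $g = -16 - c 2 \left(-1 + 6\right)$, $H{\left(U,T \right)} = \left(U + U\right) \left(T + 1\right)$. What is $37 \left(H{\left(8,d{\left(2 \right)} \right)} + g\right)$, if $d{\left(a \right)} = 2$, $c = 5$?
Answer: $-666$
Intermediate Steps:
$H{\left(U,T \right)} = 2 U \left(1 + T\right)$
$g = -66$ ($g = -16 - 5 \cdot 2 \left(-1 + 6\right) = -16 - 10 \cdot 5 = -16 - 50 = -66$)
$37 \left(H{\left(8,d{\left(2 \right)} \right)} + g\right) = 37 \left(2 \cdot 8 \left(1 + 2\right) - 66\right) = 37 \left(2 \cdot 8 \cdot 3 - 66\right) = 37 \left(48 - 66\right) = 37 \left(-18\right) = -666$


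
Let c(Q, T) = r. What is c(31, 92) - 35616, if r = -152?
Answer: -35768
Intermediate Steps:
c(Q, T) = -152
c(31, 92) - 35616 = -152 - 35616 = -35768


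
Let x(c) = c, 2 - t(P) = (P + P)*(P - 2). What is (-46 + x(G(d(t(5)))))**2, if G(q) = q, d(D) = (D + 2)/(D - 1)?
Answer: 1710864/841 ≈ 2034.3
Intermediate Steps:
t(P) = 2 - 2*P*(-2 + P) (t(P) = 2 - (P + P)*(P - 2) = 2 - 2*P*(-2 + P))
d(D) = (2 + D)/(-1 + D)
(-46 + x(G(d(t(5)))))**2 = (-46 + (2 + (2 - 2*5**2 + 4*5))/(-1 + (2 - 2*5**2 + 4*5)))**2 = (-46 + (2 + (2 - 2*25 + 20))/(-1 + (2 - 2*25 + 20)))**2 = (-46 + (2 + (2 - 50 + 20))/(-1 + (2 - 50 + 20)))**2 = (-46 + (2 - 28)/(-1 - 28))**2 = (-46 - 26/(-29))**2 = (-46 - 1/29*(-26))**2 = (-46 + 26/29)**2 = (-1308/29)**2 = 1710864/841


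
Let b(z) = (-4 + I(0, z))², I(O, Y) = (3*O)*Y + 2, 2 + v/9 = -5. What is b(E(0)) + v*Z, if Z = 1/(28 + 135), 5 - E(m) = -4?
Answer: 589/163 ≈ 3.6135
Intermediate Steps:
v = -63 (v = -18 + 9*(-5) = -18 - 45 = -63)
E(m) = 9 (E(m) = 5 - 1*(-4) = 5 + 4 = 9)
I(O, Y) = 2 + 3*O*Y (I(O, Y) = 3*O*Y + 2 = 2 + 3*O*Y)
b(z) = 4 (b(z) = (-4 + (2 + 3*0*z))² = (-4 + (2 + 0))² = (-4 + 2)² = (-2)² = 4)
Z = 1/163 ≈ 0.0061350
b(E(0)) + v*Z = 4 - 63*1/163 = 4 - 63/163 = 589/163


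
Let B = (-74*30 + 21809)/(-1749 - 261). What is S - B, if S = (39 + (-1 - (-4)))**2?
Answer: 3565229/2010 ≈ 1773.7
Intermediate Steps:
S = 1764 (S = (39 + (-1 - 4*(-1)))**2 = (39 + (-1 + 4))**2 = (39 + 3)**2 = 42**2 = 1764)
B = -19589/2010 (B = (-2220 + 21809)/(-2010) = 19589*(-1/2010) = -19589/2010 ≈ -9.7458)
S - B = 1764 - 1*(-19589/2010) = 1764 + 19589/2010 = 3565229/2010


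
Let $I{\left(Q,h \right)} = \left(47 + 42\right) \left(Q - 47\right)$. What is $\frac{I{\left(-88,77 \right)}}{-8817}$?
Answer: $\frac{4005}{2939} \approx 1.3627$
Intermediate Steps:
$I{\left(Q,h \right)} = -4183 + 89 Q$ ($I{\left(Q,h \right)} = 89 \left(-47 + Q\right) = -4183 + 89 Q$)
$\frac{I{\left(-88,77 \right)}}{-8817} = \frac{-4183 + 89 \left(-88\right)}{-8817} = \left(-4183 - 7832\right) \left(- \frac{1}{8817}\right) = \left(-12015\right) \left(- \frac{1}{8817}\right) = \frac{4005}{2939}$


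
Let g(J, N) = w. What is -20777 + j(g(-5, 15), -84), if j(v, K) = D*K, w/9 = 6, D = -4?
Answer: -20441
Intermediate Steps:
w = 54 (w = 9*6 = 54)
g(J, N) = 54
j(v, K) = -4*K
-20777 + j(g(-5, 15), -84) = -20777 - 4*(-84) = -20777 + 336 = -20441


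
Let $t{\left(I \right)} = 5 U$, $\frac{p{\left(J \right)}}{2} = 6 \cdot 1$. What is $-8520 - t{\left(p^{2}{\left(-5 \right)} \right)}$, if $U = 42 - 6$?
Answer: $-8700$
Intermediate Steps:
$p{\left(J \right)} = 12$ ($p{\left(J \right)} = 2 \cdot 6 \cdot 1 = 2 \cdot 6 = 12$)
$U = 36$ ($U = 42 - 6 = 36$)
$t{\left(I \right)} = 180$ ($t{\left(I \right)} = 5 \cdot 36 = 180$)
$-8520 - t{\left(p^{2}{\left(-5 \right)} \right)} = -8520 - 180 = -8700$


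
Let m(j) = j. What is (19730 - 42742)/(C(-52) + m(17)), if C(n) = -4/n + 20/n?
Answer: -299156/217 ≈ -1378.6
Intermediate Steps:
C(n) = 16/n
(19730 - 42742)/(C(-52) + m(17)) = (19730 - 42742)/(16/(-52) + 17) = -23012/(16*(-1/52) + 17) = -23012/(-4/13 + 17) = -23012/217/13 = -23012*13/217 = -299156/217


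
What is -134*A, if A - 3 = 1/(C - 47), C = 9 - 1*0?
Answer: -7571/19 ≈ -398.47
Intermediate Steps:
C = 9 (C = 9 + 0 = 9)
A = 113/38 (A = 3 + 1/(9 - 47) = 3 + 1/(-38) = 3 - 1/38 = 113/38 ≈ 2.9737)
-134*A = -134*113/38 = -7571/19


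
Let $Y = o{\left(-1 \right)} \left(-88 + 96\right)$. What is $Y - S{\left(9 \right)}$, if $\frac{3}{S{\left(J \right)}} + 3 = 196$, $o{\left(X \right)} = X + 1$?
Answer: $- \frac{3}{193} \approx -0.015544$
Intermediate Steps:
$o{\left(X \right)} = 1 + X$
$S{\left(J \right)} = \frac{3}{193}$ ($S{\left(J \right)} = \frac{3}{-3 + 196} = \frac{3}{193}$)
$Y = 0$ ($Y = \left(1 - 1\right) \left(-88 + 96\right) = 0 \cdot 8 = 0$)
$Y - S{\left(9 \right)} = 0 - \frac{3}{193} = - \frac{3}{193}$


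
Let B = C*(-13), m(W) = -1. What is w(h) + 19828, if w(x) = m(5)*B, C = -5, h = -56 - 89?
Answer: 19763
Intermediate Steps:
h = -145
B = 65 (B = -5*(-13) = 65)
w(x) = -65 (w(x) = -1*65 = -65)
w(h) + 19828 = -65 + 19828 = 19763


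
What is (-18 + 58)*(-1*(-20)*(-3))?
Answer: -2400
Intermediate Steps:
(-18 + 58)*(-1*(-20)*(-3)) = 40*(20*(-3)) = 40*(-60) = -2400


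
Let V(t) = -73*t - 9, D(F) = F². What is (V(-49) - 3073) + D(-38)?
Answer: 1939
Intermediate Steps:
V(t) = -9 - 73*t
(V(-49) - 3073) + D(-38) = ((-9 - 73*(-49)) - 3073) + (-38)² = ((-9 + 3577) - 3073) + 1444 = (3568 - 3073) + 1444 = 495 + 1444 = 1939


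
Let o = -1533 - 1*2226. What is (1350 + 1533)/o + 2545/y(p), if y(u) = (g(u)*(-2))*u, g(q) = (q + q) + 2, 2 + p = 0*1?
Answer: -3196573/10024 ≈ -318.89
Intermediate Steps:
p = -2 (p = -2 + 0*1 = -2 + 0 = -2)
g(q) = 2 + 2*q (g(q) = 2*q + 2 = 2 + 2*q)
o = -3759 (o = -1533 - 2226 = -3759)
y(u) = u*(-4 - 4*u) (y(u) = ((2 + 2*u)*(-2))*u = (-4 - 4*u)*u = u*(-4 - 4*u))
(1350 + 1533)/o + 2545/y(p) = (1350 + 1533)/(-3759) + 2545/((-4*(-2)*(1 - 2))) = 2883*(-1/3759) + 2545/((-4*(-2)*(-1))) = -961/1253 + 2545/(-8) = -961/1253 + 2545*(-⅛) = -961/1253 - 2545/8 = -3196573/10024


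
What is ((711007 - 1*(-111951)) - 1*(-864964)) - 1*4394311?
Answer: -2706389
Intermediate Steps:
((711007 - 1*(-111951)) - 1*(-864964)) - 1*4394311 = ((711007 + 111951) + 864964) - 4394311 = (822958 + 864964) - 4394311 = 1687922 - 4394311 = -2706389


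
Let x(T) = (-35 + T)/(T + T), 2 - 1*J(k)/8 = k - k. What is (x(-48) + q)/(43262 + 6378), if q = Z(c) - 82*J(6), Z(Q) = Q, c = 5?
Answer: -125389/4765440 ≈ -0.026312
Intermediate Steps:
J(k) = 16 (J(k) = 16 - 8*(k - k) = 16 - 8*0 = 16 + 0 = 16)
x(T) = (-35 + T)/(2*T) (x(T) = (-35 + T)/((2*T)) = (-35 + T)*(1/(2*T)) = (-35 + T)/(2*T))
q = -1307 (q = 5 - 82*16 = 5 - 1312 = -1307)
(x(-48) + q)/(43262 + 6378) = ((½)*(-35 - 48)/(-48) - 1307)/(43262 + 6378) = ((½)*(-1/48)*(-83) - 1307)/49640 = (83/96 - 1307)*(1/49640) = -125389/96*1/49640 = -125389/4765440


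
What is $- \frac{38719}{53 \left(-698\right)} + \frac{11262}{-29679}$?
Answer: $\frac{244171591}{365981642} \approx 0.66717$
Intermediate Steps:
$- \frac{38719}{53 \left(-698\right)} + \frac{11262}{-29679} = - \frac{38719}{-36994} + 11262 \left(- \frac{1}{29679}\right) = \left(-38719\right) \left(- \frac{1}{36994}\right) - \frac{3754}{9893} = \frac{38719}{36994} - \frac{3754}{9893} = \frac{244171591}{365981642}$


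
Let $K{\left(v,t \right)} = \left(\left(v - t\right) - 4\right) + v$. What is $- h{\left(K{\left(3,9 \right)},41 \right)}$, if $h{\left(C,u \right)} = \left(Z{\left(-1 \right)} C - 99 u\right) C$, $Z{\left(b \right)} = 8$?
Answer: $-28805$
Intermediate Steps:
$K{\left(v,t \right)} = -4 - t + 2 v$ ($K{\left(v,t \right)} = \left(-4 + v - t\right) + v = -4 - t + 2 v$)
$h{\left(C,u \right)} = C \left(- 99 u + 8 C\right)$ ($h{\left(C,u \right)} = \left(8 C - 99 u\right) C = \left(- 99 u + 8 C\right) C = C \left(- 99 u + 8 C\right)$)
$- h{\left(K{\left(3,9 \right)},41 \right)} = - \left(-4 - 9 + 2 \cdot 3\right) \left(\left(-99\right) 41 + 8 \left(-4 - 9 + 2 \cdot 3\right)\right) = - \left(-4 - 9 + 6\right) \left(-4059 + 8 \left(-4 - 9 + 6\right)\right) = - \left(-7\right) \left(-4059 + 8 \left(-7\right)\right) = - \left(-7\right) \left(-4059 - 56\right) = - \left(-7\right) \left(-4115\right) = \left(-1\right) 28805 = -28805$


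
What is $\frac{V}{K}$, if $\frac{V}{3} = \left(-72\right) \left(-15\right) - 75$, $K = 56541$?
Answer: $\frac{1005}{18847} \approx 0.053324$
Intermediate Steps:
$V = 3015$ ($V = 3 \left(\left(-72\right) \left(-15\right) - 75\right) = 3 \left(1080 - 75\right) = 3 \cdot 1005 = 3015$)
$\frac{V}{K} = \frac{3015}{56541} = 3015 \cdot \frac{1}{56541} = \frac{1005}{18847}$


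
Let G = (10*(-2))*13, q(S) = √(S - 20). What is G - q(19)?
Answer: -260 - I ≈ -260.0 - 1.0*I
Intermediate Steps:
q(S) = √(-20 + S)
G = -260 (G = -20*13 = -260)
G - q(19) = -260 - √(-20 + 19) = -260 - √(-1) = -260 - I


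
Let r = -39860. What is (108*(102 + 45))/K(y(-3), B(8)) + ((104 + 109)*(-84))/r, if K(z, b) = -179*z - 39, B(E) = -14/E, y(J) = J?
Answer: 26738649/827095 ≈ 32.328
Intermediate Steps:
K(z, b) = -39 - 179*z
(108*(102 + 45))/K(y(-3), B(8)) + ((104 + 109)*(-84))/r = (108*(102 + 45))/(-39 - 179*(-3)) + ((104 + 109)*(-84))/(-39860) = (108*147)/(-39 + 537) + (213*(-84))*(-1/39860) = 15876/498 - 17892*(-1/39860) = 15876*(1/498) + 4473/9965 = 2646/83 + 4473/9965 = 26738649/827095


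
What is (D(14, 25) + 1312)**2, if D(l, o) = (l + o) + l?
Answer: 1863225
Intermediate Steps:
D(l, o) = o + 2*l
(D(14, 25) + 1312)**2 = ((25 + 2*14) + 1312)**2 = ((25 + 28) + 1312)**2 = (53 + 1312)**2 = 1365**2 = 1863225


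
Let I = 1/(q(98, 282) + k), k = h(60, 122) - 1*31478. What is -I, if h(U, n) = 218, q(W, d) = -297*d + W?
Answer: 1/114916 ≈ 8.7020e-6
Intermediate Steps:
q(W, d) = W - 297*d
k = -31260 (k = 218 - 1*31478 = 218 - 31478 = -31260)
I = -1/114916 (I = 1/((98 - 297*282) - 31260) = 1/((98 - 83754) - 31260) = 1/(-83656 - 31260) = 1/(-114916) = -1/114916 ≈ -8.7020e-6)
-I = -1*(-1/114916) = 1/114916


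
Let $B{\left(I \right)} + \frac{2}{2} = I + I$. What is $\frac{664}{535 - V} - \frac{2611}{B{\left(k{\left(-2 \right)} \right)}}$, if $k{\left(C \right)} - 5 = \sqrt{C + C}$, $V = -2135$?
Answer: $- \frac{31338961}{129495} + \frac{10444 i}{97} \approx -242.01 + 107.67 i$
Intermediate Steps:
$k{\left(C \right)} = 5 + \sqrt{2} \sqrt{C}$ ($k{\left(C \right)} = 5 + \sqrt{C + C} = 5 + \sqrt{2 C} = 5 + \sqrt{2} \sqrt{C}$)
$B{\left(I \right)} = -1 + 2 I$ ($B{\left(I \right)} = -1 + \left(I + I\right) = -1 + 2 I$)
$\frac{664}{535 - V} - \frac{2611}{B{\left(k{\left(-2 \right)} \right)}} = \frac{664}{535 - -2135} - \frac{2611}{-1 + 2 \left(5 + \sqrt{2} \sqrt{-2}\right)} = \frac{664}{535 + 2135} - \frac{2611}{-1 + 2 \left(5 + \sqrt{2} i \sqrt{2}\right)} = \frac{664}{2670} - \frac{2611}{-1 + 2 \left(5 + 2 i\right)} = 664 \cdot \frac{1}{2670} - \frac{2611}{-1 + \left(10 + 4 i\right)} = \frac{332}{1335} - \frac{2611}{9 + 4 i} = \frac{332}{1335} - 2611 \frac{9 - 4 i}{97} = \frac{332}{1335} - \frac{2611 \left(9 - 4 i\right)}{97}$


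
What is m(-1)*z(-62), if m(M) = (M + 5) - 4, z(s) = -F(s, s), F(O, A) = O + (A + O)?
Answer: 0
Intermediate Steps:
F(O, A) = A + 2*O
z(s) = -3*s (z(s) = -(s + 2*s) = -3*s)
m(M) = 1 + M (m(M) = (5 + M) - 4 = 1 + M)
m(-1)*z(-62) = (1 - 1)*(-3*(-62)) = 0*186 = 0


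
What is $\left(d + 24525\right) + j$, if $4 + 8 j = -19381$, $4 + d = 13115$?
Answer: $\frac{281703}{8} \approx 35213.0$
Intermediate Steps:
$d = 13111$ ($d = -4 + 13115 = 13111$)
$j = - \frac{19385}{8}$ ($j = - \frac{1}{2} + \frac{1}{8} \left(-19381\right) = - \frac{1}{2} - \frac{19381}{8} = - \frac{19385}{8} \approx -2423.1$)
$\left(d + 24525\right) + j = \left(13111 + 24525\right) - \frac{19385}{8} = 37636 - \frac{19385}{8} = \frac{281703}{8}$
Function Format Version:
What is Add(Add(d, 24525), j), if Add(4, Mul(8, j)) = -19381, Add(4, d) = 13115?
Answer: Rational(281703, 8) ≈ 35213.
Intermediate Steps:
d = 13111 (d = Add(-4, 13115) = 13111)
j = Rational(-19385, 8) (j = Add(Rational(-1, 2), Mul(Rational(1, 8), -19381)) = Add(Rational(-1, 2), Rational(-19381, 8)) = Rational(-19385, 8) ≈ -2423.1)
Add(Add(d, 24525), j) = Add(Add(13111, 24525), Rational(-19385, 8)) = Add(37636, Rational(-19385, 8)) = Rational(281703, 8)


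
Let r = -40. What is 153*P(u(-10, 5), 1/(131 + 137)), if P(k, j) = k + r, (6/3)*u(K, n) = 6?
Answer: -5661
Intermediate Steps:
u(K, n) = 3 (u(K, n) = (1/2)*6 = 3)
P(k, j) = -40 + k (P(k, j) = k - 40 = -40 + k)
153*P(u(-10, 5), 1/(131 + 137)) = 153*(-40 + 3) = 153*(-37) = -5661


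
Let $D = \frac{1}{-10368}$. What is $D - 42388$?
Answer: $- \frac{439478785}{10368} \approx -42388.0$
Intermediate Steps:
$D = - \frac{1}{10368} \approx -9.6451 \cdot 10^{-5}$
$D - 42388 = - \frac{1}{10368} - 42388 = - \frac{439478785}{10368}$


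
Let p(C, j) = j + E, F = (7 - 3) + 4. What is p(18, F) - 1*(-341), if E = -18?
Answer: 331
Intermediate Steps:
F = 8 (F = 4 + 4 = 8)
p(C, j) = -18 + j (p(C, j) = j - 18 = -18 + j)
p(18, F) - 1*(-341) = (-18 + 8) - 1*(-341) = -10 + 341 = 331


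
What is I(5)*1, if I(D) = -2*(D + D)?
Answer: -20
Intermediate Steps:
I(D) = -4*D
I(5)*1 = -4*5*1 = -20*1 = -20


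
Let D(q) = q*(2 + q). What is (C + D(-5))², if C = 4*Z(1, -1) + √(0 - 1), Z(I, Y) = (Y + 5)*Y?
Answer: (1 - I)² ≈ -2.0*I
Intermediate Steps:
Z(I, Y) = Y*(5 + Y) (Z(I, Y) = (5 + Y)*Y = Y*(5 + Y))
C = -16 + I (C = 4*(-(5 - 1)) + √(0 - 1) = 4*(-1*4) + √(-1) = 4*(-4) + I = -16 + I ≈ -16.0 + 1.0*I)
(C + D(-5))² = ((-16 + I) - 5*(2 - 5))² = ((-16 + I) - 5*(-3))² = ((-16 + I) + 15)² = (-1 + I)²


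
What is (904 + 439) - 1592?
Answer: -249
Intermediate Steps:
(904 + 439) - 1592 = 1343 - 1592 = -249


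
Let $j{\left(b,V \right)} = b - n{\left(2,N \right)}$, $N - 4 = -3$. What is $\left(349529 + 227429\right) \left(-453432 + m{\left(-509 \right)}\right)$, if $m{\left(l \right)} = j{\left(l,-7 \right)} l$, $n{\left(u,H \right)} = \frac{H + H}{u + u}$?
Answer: $-111985528447$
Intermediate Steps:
$N = 1$ ($N = 4 - 3 = 1$)
$n{\left(u,H \right)} = \frac{H}{u}$ ($n{\left(u,H \right)} = \frac{2 H}{2 u} = 2 H \frac{1}{2 u} = \frac{H}{u}$)
$j{\left(b,V \right)} = - \frac{1}{2} + b$ ($j{\left(b,V \right)} = b - 1 \cdot \frac{1}{2} = b - \frac{1}{2} = - \frac{1}{2} + b$)
$m{\left(l \right)} = l \left(- \frac{1}{2} + l\right)$ ($m{\left(l \right)} = \left(- \frac{1}{2} + l\right) l = l \left(- \frac{1}{2} + l\right)$)
$\left(349529 + 227429\right) \left(-453432 + m{\left(-509 \right)}\right) = \left(349529 + 227429\right) \left(-453432 - 509 \left(- \frac{1}{2} - 509\right)\right) = 576958 \left(-453432 - - \frac{518671}{2}\right) = 576958 \left(-453432 + \frac{518671}{2}\right) = 576958 \left(- \frac{388193}{2}\right) = -111985528447$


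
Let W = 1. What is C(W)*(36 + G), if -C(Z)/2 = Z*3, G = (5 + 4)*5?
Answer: -486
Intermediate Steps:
G = 45 (G = 9*5 = 45)
C(Z) = -6*Z (C(Z) = -2*Z*3 = -6*Z)
C(W)*(36 + G) = (-6*1)*(36 + 45) = -6*81 = -486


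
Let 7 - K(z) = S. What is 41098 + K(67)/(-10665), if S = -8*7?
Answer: 48701123/1185 ≈ 41098.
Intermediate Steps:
S = -56
K(z) = 63 (K(z) = 7 - 1*(-56) = 7 + 56 = 63)
41098 + K(67)/(-10665) = 41098 + 63/(-10665) = 41098 + 63*(-1/10665) = 41098 - 7/1185 = 48701123/1185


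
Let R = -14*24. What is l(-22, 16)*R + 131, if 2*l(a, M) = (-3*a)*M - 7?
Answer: -176101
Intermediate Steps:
R = -336
l(a, M) = -7/2 - 3*M*a/2 (l(a, M) = ((-3*a)*M - 7)/2 = (-3*M*a - 7)/2 = (-7 - 3*M*a)/2 = -7/2 - 3*M*a/2)
l(-22, 16)*R + 131 = (-7/2 - 3/2*16*(-22))*(-336) + 131 = (-7/2 + 528)*(-336) + 131 = (1049/2)*(-336) + 131 = -176232 + 131 = -176101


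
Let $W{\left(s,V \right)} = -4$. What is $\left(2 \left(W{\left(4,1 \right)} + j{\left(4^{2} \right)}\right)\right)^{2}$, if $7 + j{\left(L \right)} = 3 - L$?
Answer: $2304$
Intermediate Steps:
$j{\left(L \right)} = -4 - L$ ($j{\left(L \right)} = -7 - \left(-3 + L\right) = -4 - L$)
$\left(2 \left(W{\left(4,1 \right)} + j{\left(4^{2} \right)}\right)\right)^{2} = \left(2 \left(-4 - 20\right)\right)^{2} = \left(2 \left(-24\right)\right)^{2} = \left(-48\right)^{2} = 2304$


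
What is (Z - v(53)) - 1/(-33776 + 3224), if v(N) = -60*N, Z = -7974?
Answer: -146466287/30552 ≈ -4794.0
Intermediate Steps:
(Z - v(53)) - 1/(-33776 + 3224) = (-7974 - (-60)*53) - 1/(-33776 + 3224) = (-7974 - 1*(-3180)) - 1/(-30552) = (-7974 + 3180) - 1*(-1/30552) = -4794 + 1/30552 = -146466287/30552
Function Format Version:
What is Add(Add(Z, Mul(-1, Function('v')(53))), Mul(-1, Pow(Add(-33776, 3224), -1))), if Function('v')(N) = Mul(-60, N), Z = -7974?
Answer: Rational(-146466287, 30552) ≈ -4794.0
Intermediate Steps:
Add(Add(Z, Mul(-1, Function('v')(53))), Mul(-1, Pow(Add(-33776, 3224), -1))) = Add(Add(-7974, Mul(-1, Mul(-60, 53))), Mul(-1, Pow(Add(-33776, 3224), -1))) = Add(Add(-7974, Mul(-1, -3180)), Mul(-1, Pow(-30552, -1))) = Add(Add(-7974, 3180), Mul(-1, Rational(-1, 30552))) = Add(-4794, Rational(1, 30552)) = Rational(-146466287, 30552)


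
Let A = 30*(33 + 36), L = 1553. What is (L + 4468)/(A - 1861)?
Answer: 6021/209 ≈ 28.809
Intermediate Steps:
A = 2070 (A = 30*69 = 2070)
(L + 4468)/(A - 1861) = (1553 + 4468)/(2070 - 1861) = 6021/209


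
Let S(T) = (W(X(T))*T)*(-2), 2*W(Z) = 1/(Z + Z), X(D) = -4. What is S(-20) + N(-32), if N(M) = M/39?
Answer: -259/78 ≈ -3.3205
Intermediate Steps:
N(M) = M/39 (N(M) = M*(1/39) = M/39)
W(Z) = 1/(4*Z) (W(Z) = 1/(2*(Z + Z)) = 1/(2*((2*Z))) = (1/(2*Z))/2 = 1/(4*Z))
S(T) = T/8 (S(T) = (((1/4)/(-4))*T)*(-2) = (((1/4)*(-1/4))*T)*(-2) = -T/16*(-2) = T/8)
S(-20) + N(-32) = (1/8)*(-20) + (1/39)*(-32) = -5/2 - 32/39 = -259/78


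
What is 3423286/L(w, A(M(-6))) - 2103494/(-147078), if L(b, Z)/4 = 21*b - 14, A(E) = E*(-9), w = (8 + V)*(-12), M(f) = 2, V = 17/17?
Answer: -121072341269/335631996 ≈ -360.73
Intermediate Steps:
V = 1 (V = 17*(1/17) = 1)
w = -108 (w = (8 + 1)*(-12) = 9*(-12) = -108)
A(E) = -9*E
L(b, Z) = -56 + 84*b (L(b, Z) = 4*(21*b - 14) = 4*(-14 + 21*b) = -56 + 84*b)
3423286/L(w, A(M(-6))) - 2103494/(-147078) = 3423286/(-56 + 84*(-108)) - 2103494/(-147078) = 3423286/(-56 - 9072) - 2103494*(-1/147078) = 3423286/(-9128) + 1051747/73539 = 3423286*(-1/9128) + 1051747/73539 = -1711643/4564 + 1051747/73539 = -121072341269/335631996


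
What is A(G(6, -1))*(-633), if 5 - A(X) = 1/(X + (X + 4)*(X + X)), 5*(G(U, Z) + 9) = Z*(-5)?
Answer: -176607/56 ≈ -3153.7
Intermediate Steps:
G(U, Z) = -9 - Z (G(U, Z) = -9 + (Z*(-5))/5 = -9 + (-5*Z)/5 = -9 - Z)
A(X) = 5 - 1/(X + 2*X*(4 + X)) (A(X) = 5 - 1/(X + (X + 4)*(X + X)) = 5 - 1/(X + (4 + X)*(2*X)) = 5 - 1/(X + 2*X*(4 + X)))
A(G(6, -1))*(-633) = ((-1 + 10*(-9 - 1*(-1))**2 + 45*(-9 - 1*(-1)))/((-9 - 1*(-1))*(9 + 2*(-9 - 1*(-1)))))*(-633) = ((-1 + 10*(-9 + 1)**2 + 45*(-9 + 1))/((-9 + 1)*(9 + 2*(-9 + 1))))*(-633) = ((-1 + 10*(-8)**2 + 45*(-8))/((-8)*(9 + 2*(-8))))*(-633) = -(-1 + 10*64 - 360)/(8*(9 - 16))*(-633) = -1/8*(-1 + 640 - 360)/(-7)*(-633) = -1/8*(-1/7)*279*(-633) = (279/56)*(-633) = -176607/56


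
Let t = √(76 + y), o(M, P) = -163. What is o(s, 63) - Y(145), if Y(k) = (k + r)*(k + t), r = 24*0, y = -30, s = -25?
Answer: -21188 - 145*√46 ≈ -22171.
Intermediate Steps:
t = √46 (t = √(76 - 30) = √46 ≈ 6.7823)
r = 0
Y(k) = k*(k + √46) (Y(k) = (k + 0)*(k + √46) = k*(k + √46))
o(s, 63) - Y(145) = -163 - 145*(145 + √46) = -163 - (21025 + 145*√46) = -163 + (-21025 - 145*√46) = -21188 - 145*√46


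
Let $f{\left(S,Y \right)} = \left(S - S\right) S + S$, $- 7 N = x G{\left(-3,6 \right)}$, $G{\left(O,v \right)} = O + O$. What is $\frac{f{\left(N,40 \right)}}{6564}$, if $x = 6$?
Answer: $\frac{3}{3829} \approx 0.00078349$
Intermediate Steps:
$G{\left(O,v \right)} = 2 O$
$N = \frac{36}{7}$ ($N = - \frac{6 \cdot 2 \left(-3\right)}{7} = - \frac{6 \left(-6\right)}{7} = \left(- \frac{1}{7}\right) \left(-36\right) = \frac{36}{7} \approx 5.1429$)
$f{\left(S,Y \right)} = S$ ($f{\left(S,Y \right)} = 0 S + S = 0 + S = S$)
$\frac{f{\left(N,40 \right)}}{6564} = \frac{36}{7 \cdot 6564} = \frac{36}{7} \cdot \frac{1}{6564} = \frac{3}{3829}$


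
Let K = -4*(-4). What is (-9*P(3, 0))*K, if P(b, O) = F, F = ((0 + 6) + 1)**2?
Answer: -7056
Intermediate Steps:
F = 49 (F = (6 + 1)**2 = 7**2 = 49)
K = 16
P(b, O) = 49
(-9*P(3, 0))*K = -9*49*16 = -441*16 = -7056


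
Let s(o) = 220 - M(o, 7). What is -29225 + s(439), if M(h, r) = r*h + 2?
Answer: -32080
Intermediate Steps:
M(h, r) = 2 + h*r (M(h, r) = h*r + 2 = 2 + h*r)
s(o) = 218 - 7*o (s(o) = 220 - (2 + o*7) = 220 - (2 + 7*o) = 220 + (-2 - 7*o) = 218 - 7*o)
-29225 + s(439) = -29225 + (218 - 7*439) = -29225 + (218 - 3073) = -29225 - 2855 = -32080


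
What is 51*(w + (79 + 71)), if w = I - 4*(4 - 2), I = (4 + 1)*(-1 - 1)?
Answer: 6732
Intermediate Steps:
I = -10 (I = 5*(-2) = -10)
w = -18 (w = -10 - 4*(4 - 2) = -10 - 4*2 = -10 - 8 = -18)
51*(w + (79 + 71)) = 51*(-18 + (79 + 71)) = 51*(-18 + 150) = 51*132 = 6732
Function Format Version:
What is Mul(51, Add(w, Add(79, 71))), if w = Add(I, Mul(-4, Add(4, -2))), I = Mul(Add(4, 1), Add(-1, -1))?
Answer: 6732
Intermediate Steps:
I = -10 (I = Mul(5, -2) = -10)
w = -18 (w = Add(-10, Mul(-4, Add(4, -2))) = Add(-10, Mul(-4, 2)) = Add(-10, -8) = -18)
Mul(51, Add(w, Add(79, 71))) = Mul(51, Add(-18, Add(79, 71))) = Mul(51, Add(-18, 150)) = Mul(51, 132) = 6732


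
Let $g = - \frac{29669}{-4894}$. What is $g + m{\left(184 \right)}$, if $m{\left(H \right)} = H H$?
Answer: $\frac{165720933}{4894} \approx 33862.0$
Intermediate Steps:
$m{\left(H \right)} = H^{2}$
$g = \frac{29669}{4894}$ ($g = \left(-29669\right) \left(- \frac{1}{4894}\right) = \frac{29669}{4894} \approx 6.0623$)
$g + m{\left(184 \right)} = \frac{29669}{4894} + 184^{2} = \frac{29669}{4894} + 33856 = \frac{165720933}{4894}$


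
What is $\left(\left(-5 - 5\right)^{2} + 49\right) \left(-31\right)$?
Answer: $-4619$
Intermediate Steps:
$\left(\left(-5 - 5\right)^{2} + 49\right) \left(-31\right) = \left(\left(-10\right)^{2} + 49\right) \left(-31\right) = \left(100 + 49\right) \left(-31\right) = 149 \left(-31\right) = -4619$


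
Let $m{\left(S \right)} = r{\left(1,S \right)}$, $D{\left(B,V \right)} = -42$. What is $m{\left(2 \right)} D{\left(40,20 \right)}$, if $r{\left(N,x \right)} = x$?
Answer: $-84$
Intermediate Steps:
$m{\left(S \right)} = S$
$m{\left(2 \right)} D{\left(40,20 \right)} = 2 \left(-42\right) = -84$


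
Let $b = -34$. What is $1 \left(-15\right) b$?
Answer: $510$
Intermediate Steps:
$1 \left(-15\right) b = 1 \left(-15\right) \left(-34\right) = \left(-15\right) \left(-34\right) = 510$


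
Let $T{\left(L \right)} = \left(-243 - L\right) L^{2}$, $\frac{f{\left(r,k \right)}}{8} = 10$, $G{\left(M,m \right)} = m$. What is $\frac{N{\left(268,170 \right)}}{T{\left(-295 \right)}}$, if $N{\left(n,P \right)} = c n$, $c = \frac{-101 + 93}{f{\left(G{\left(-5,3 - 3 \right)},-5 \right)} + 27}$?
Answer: $- \frac{536}{121051775} \approx -4.4279 \cdot 10^{-6}$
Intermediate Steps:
$f{\left(r,k \right)} = 80$ ($f{\left(r,k \right)} = 8 \cdot 10 = 80$)
$c = - \frac{8}{107}$ ($c = \frac{-101 + 93}{80 + 27} = - \frac{8}{107} \approx -0.074766$)
$T{\left(L \right)} = L^{2} \left(-243 - L\right)$
$N{\left(n,P \right)} = - \frac{8 n}{107}$
$\frac{N{\left(268,170 \right)}}{T{\left(-295 \right)}} = \frac{\left(- \frac{8}{107}\right) 268}{\left(-295\right)^{2} \left(-243 - -295\right)} = - \frac{2144}{107 \cdot 87025 \left(-243 + 295\right)} = - \frac{2144}{107 \cdot 87025 \cdot 52} = - \frac{2144}{107 \cdot 4525300} = \left(- \frac{2144}{107}\right) \frac{1}{4525300} = - \frac{536}{121051775}$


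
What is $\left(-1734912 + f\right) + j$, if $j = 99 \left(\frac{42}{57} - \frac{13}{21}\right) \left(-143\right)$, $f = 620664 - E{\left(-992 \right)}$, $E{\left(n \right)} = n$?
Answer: $- \frac{148284841}{133} \approx -1.1149 \cdot 10^{6}$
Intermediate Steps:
$f = 621656$ ($f = 620664 - -992 = 620664 + 992 = 621656$)
$j = - \frac{221793}{133}$ ($j = 99 \left(42 \cdot \frac{1}{57} - \frac{13}{21}\right) \left(-143\right) = 99 \left(\frac{14}{19} - \frac{13}{21}\right) \left(-143\right) = 99 \cdot \frac{47}{399} \left(-143\right) = \frac{1551}{133} \left(-143\right) = - \frac{221793}{133} \approx -1667.6$)
$\left(-1734912 + f\right) + j = \left(-1734912 + 621656\right) - \frac{221793}{133} = -1113256 - \frac{221793}{133} = - \frac{148284841}{133}$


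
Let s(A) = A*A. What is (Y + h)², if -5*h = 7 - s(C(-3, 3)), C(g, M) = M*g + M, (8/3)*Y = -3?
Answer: 34969/1600 ≈ 21.856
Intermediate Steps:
Y = -9/8 (Y = (3/8)*(-3) = -9/8 ≈ -1.1250)
C(g, M) = M + M*g
s(A) = A²
h = 29/5 (h = -(7 - (3*(1 - 3))²)/5 = -(7 - (3*(-2))²)/5 = -(7 - 1*(-6)²)/5 = -(7 - 1*36)/5 = -(7 - 36)/5 = -⅕*(-29) = 29/5 ≈ 5.8000)
(Y + h)² = (-9/8 + 29/5)² = (187/40)² = 34969/1600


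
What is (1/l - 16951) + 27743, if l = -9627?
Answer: 103894583/9627 ≈ 10792.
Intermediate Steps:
(1/l - 16951) + 27743 = (1/(-9627) - 16951) + 27743 = (-1/9627 - 16951) + 27743 = -163187278/9627 + 27743 = 103894583/9627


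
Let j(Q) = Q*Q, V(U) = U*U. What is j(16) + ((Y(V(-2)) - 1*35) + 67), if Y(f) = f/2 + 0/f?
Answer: 290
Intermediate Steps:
V(U) = U²
j(Q) = Q²
Y(f) = f/2 (Y(f) = f*(½) + 0 = f/2 + 0 = f/2)
j(16) + ((Y(V(-2)) - 1*35) + 67) = 16² + (((½)*(-2)² - 1*35) + 67) = 256 + (((½)*4 - 35) + 67) = 256 + ((2 - 35) + 67) = 256 + (-33 + 67) = 256 + 34 = 290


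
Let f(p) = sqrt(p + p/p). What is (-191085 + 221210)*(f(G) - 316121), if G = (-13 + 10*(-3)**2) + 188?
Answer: -9523145125 + 30125*sqrt(266) ≈ -9.5227e+9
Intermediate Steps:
G = 265 (G = (-13 + 10*9) + 188 = (-13 + 90) + 188 = 77 + 188 = 265)
f(p) = sqrt(1 + p) (f(p) = sqrt(p + 1) = sqrt(1 + p))
(-191085 + 221210)*(f(G) - 316121) = (-191085 + 221210)*(sqrt(1 + 265) - 316121) = 30125*(sqrt(266) - 316121) = 30125*(-316121 + sqrt(266)) = -9523145125 + 30125*sqrt(266)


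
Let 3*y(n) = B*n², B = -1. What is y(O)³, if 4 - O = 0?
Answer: -4096/27 ≈ -151.70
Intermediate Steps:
O = 4 (O = 4 - 1*0 = 4 + 0 = 4)
y(n) = -n²/3 (y(n) = (-n²)/3 = -n²/3)
y(O)³ = (-⅓*4²)³ = (-⅓*16)³ = (-16/3)³ = -4096/27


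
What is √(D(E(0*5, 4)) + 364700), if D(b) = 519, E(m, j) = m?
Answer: √365219 ≈ 604.33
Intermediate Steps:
√(D(E(0*5, 4)) + 364700) = √(519 + 364700) = √365219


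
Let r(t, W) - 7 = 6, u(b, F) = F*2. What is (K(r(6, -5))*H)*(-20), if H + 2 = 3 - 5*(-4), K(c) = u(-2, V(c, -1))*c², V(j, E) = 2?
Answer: -283920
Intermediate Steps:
u(b, F) = 2*F
r(t, W) = 13 (r(t, W) = 7 + 6 = 13)
K(c) = 4*c² (K(c) = (2*2)*c² = 4*c²)
H = 21 (H = -2 + (3 - 5*(-4)) = -2 + (3 + 20) = -2 + 23 = 21)
(K(r(6, -5))*H)*(-20) = ((4*13²)*21)*(-20) = ((4*169)*21)*(-20) = (676*21)*(-20) = 14196*(-20) = -283920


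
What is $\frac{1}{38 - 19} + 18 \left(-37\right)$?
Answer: $- \frac{12653}{19} \approx -665.95$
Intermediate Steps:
$\frac{1}{38 - 19} + 18 \left(-37\right) = \frac{1}{19} - 666 = - \frac{12653}{19}$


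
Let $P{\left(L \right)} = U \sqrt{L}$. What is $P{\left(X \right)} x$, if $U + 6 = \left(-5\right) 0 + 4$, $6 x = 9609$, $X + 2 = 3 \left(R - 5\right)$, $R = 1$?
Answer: $- 3203 i \sqrt{14} \approx - 11985.0 i$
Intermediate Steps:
$X = -14$ ($X = -2 + 3 \left(1 - 5\right) = -2 + 3 \left(-4\right) = -2 - 12 = -14$)
$x = \frac{3203}{2}$ ($x = \frac{1}{6} \cdot 9609 = \frac{3203}{2} \approx 1601.5$)
$U = -2$ ($U = -6 + \left(\left(-5\right) 0 + 4\right) = -6 + \left(0 + 4\right) = -6 + 4 = -2$)
$P{\left(L \right)} = - 2 \sqrt{L}$
$P{\left(X \right)} x = - 2 \sqrt{-14} \cdot \frac{3203}{2} = - 2 i \sqrt{14} \cdot \frac{3203}{2} = - 3203 i \sqrt{14}$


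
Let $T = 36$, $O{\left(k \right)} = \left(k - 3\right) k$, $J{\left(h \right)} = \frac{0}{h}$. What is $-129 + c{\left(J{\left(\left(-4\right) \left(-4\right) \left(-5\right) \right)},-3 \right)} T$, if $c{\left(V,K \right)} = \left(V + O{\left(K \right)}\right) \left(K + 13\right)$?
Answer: $6351$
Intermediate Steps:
$J{\left(h \right)} = 0$
$O{\left(k \right)} = k \left(-3 + k\right)$ ($O{\left(k \right)} = \left(-3 + k\right) k = k \left(-3 + k\right)$)
$c{\left(V,K \right)} = \left(13 + K\right) \left(V + K \left(-3 + K\right)\right)$ ($c{\left(V,K \right)} = \left(V + K \left(-3 + K\right)\right) \left(K + 13\right) = \left(V + K \left(-3 + K\right)\right) \left(13 + K\right) = \left(13 + K\right) \left(V + K \left(-3 + K\right)\right)$)
$-129 + c{\left(J{\left(\left(-4\right) \left(-4\right) \left(-5\right) \right)},-3 \right)} T = -129 + \left(\left(-3\right)^{3} - -117 + 10 \left(-3\right)^{2} + 13 \cdot 0 - 0\right) 36 = -129 + \left(-27 + 117 + 10 \cdot 9 + 0 + 0\right) 36 = -129 + \left(-27 + 117 + 90 + 0 + 0\right) 36 = -129 + 180 \cdot 36 = -129 + 6480 = 6351$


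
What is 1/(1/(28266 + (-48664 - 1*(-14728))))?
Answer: -5670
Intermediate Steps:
1/(1/(28266 + (-48664 - 1*(-14728)))) = 1/(1/(28266 + (-48664 + 14728))) = 1/(1/(28266 - 33936)) = 1/(1/(-5670)) = 1/(-1/5670) = -5670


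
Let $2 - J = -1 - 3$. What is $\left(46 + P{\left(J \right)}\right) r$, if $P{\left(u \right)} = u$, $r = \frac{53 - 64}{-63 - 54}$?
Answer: $\frac{44}{9} \approx 4.8889$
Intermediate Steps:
$J = 6$ ($J = 2 - \left(-1 - 3\right) = 2 - -4 = 2 + 4 = 6$)
$r = \frac{11}{117}$ ($r = - \frac{11}{-117} = \left(-11\right) \left(- \frac{1}{117}\right) = \frac{11}{117} \approx 0.094017$)
$\left(46 + P{\left(J \right)}\right) r = \left(46 + 6\right) \frac{11}{117} = 52 \cdot \frac{11}{117} = \frac{44}{9}$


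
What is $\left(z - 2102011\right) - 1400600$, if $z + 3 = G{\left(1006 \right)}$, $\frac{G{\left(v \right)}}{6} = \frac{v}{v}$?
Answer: $-3502608$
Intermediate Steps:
$G{\left(v \right)} = 6$ ($G{\left(v \right)} = 6 \frac{v}{v} = 6 \cdot 1 = 6$)
$z = 3$ ($z = -3 + 6 = 3$)
$\left(z - 2102011\right) - 1400600 = \left(3 - 2102011\right) - 1400600 = -2102008 - 1400600 = -3502608$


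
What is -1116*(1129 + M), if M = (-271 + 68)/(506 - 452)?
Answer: -3767306/3 ≈ -1.2558e+6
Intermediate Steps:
M = -203/54 ≈ -3.7593
-1116*(1129 + M) = -1116*(1129 - 203/54) = -1116*60763/54 = -3767306/3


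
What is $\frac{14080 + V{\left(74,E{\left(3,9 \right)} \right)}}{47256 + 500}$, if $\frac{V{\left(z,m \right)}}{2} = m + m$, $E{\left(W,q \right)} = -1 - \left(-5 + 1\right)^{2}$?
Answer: $\frac{3503}{11939} \approx 0.29341$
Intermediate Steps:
$E{\left(W,q \right)} = -17$ ($E{\left(W,q \right)} = -1 - \left(-4\right)^{2} = -1 - 16 = -17$)
$V{\left(z,m \right)} = 4 m$ ($V{\left(z,m \right)} = 2 \left(m + m\right) = 2 \cdot 2 m = 4 m$)
$\frac{14080 + V{\left(74,E{\left(3,9 \right)} \right)}}{47256 + 500} = \frac{14080 + 4 \left(-17\right)}{47256 + 500} = \frac{14080 - 68}{47756} = 14012 \cdot \frac{1}{47756} = \frac{3503}{11939}$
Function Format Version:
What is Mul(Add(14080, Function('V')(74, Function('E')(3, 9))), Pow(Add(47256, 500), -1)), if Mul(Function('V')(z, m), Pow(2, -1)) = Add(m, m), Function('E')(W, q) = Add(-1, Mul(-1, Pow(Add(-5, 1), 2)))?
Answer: Rational(3503, 11939) ≈ 0.29341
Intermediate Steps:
Function('E')(W, q) = -17 (Function('E')(W, q) = Add(-1, Mul(-1, Pow(-4, 2))) = Add(-1, Mul(-1, 16)) = Add(-1, -16) = -17)
Function('V')(z, m) = Mul(4, m) (Function('V')(z, m) = Mul(2, Add(m, m)) = Mul(2, Mul(2, m)) = Mul(4, m))
Mul(Add(14080, Function('V')(74, Function('E')(3, 9))), Pow(Add(47256, 500), -1)) = Mul(Add(14080, Mul(4, -17)), Pow(Add(47256, 500), -1)) = Mul(Add(14080, -68), Pow(47756, -1)) = Mul(14012, Rational(1, 47756)) = Rational(3503, 11939)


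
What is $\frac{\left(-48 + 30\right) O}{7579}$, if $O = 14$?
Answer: $- \frac{252}{7579} \approx -0.03325$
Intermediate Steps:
$\frac{\left(-48 + 30\right) O}{7579} = \frac{\left(-48 + 30\right) 14}{7579} = \left(-18\right) 14 \cdot \frac{1}{7579} = \left(-252\right) \frac{1}{7579} = - \frac{252}{7579}$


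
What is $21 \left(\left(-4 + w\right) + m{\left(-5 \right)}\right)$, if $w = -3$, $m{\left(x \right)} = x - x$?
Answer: $-147$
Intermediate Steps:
$m{\left(x \right)} = 0$
$21 \left(\left(-4 + w\right) + m{\left(-5 \right)}\right) = 21 \left(\left(-4 - 3\right) + 0\right) = 21 \left(-7 + 0\right) = 21 \left(-7\right) = -147$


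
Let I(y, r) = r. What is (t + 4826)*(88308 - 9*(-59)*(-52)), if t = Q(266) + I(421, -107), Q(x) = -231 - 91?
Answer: 266880312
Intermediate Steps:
Q(x) = -322
t = -429 (t = -322 - 107 = -429)
(t + 4826)*(88308 - 9*(-59)*(-52)) = (-429 + 4826)*(88308 - 9*(-59)*(-52)) = 4397*(88308 + 531*(-52)) = 4397*(88308 - 27612) = 4397*60696 = 266880312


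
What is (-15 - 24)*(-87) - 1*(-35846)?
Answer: 39239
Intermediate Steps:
(-15 - 24)*(-87) - 1*(-35846) = -39*(-87) + 35846 = 3393 + 35846 = 39239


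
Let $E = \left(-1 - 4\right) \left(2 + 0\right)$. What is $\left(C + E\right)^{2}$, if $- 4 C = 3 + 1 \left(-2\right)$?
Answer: $\frac{1681}{16} \approx 105.06$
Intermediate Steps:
$C = - \frac{1}{4}$ ($C = - \frac{3 + 1 \left(-2\right)}{4} = - \frac{3 - 2}{4} = \left(- \frac{1}{4}\right) 1 = - \frac{1}{4} \approx -0.25$)
$E = -10$ ($E = \left(-5\right) 2 = -10$)
$\left(C + E\right)^{2} = \left(- \frac{1}{4} - 10\right)^{2} = \left(- \frac{41}{4}\right)^{2} = \frac{1681}{16}$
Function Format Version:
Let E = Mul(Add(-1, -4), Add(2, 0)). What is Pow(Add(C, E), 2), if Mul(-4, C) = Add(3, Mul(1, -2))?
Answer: Rational(1681, 16) ≈ 105.06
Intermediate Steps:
C = Rational(-1, 4) (C = Mul(Rational(-1, 4), Add(3, Mul(1, -2))) = Mul(Rational(-1, 4), Add(3, -2)) = Mul(Rational(-1, 4), 1) = Rational(-1, 4) ≈ -0.25000)
E = -10 (E = Mul(-5, 2) = -10)
Pow(Add(C, E), 2) = Pow(Add(Rational(-1, 4), -10), 2) = Pow(Rational(-41, 4), 2) = Rational(1681, 16)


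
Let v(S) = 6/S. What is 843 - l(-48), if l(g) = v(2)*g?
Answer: 987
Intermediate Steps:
l(g) = 3*g (l(g) = (6/2)*g = (6*(½))*g = 3*g)
843 - l(-48) = 843 - 3*(-48) = 843 - 1*(-144) = 843 + 144 = 987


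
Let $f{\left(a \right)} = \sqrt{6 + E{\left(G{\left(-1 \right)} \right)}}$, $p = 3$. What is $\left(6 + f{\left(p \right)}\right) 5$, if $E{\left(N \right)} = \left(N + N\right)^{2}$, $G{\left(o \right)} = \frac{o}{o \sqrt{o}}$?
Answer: $30 + 5 \sqrt{2} \approx 37.071$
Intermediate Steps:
$G{\left(o \right)} = \frac{1}{\sqrt{o}}$ ($G{\left(o \right)} = \frac{o}{o^{\frac{3}{2}}} = \frac{1}{\sqrt{o}}$)
$E{\left(N \right)} = 4 N^{2}$ ($E{\left(N \right)} = \left(2 N\right)^{2} = 4 N^{2}$)
$f{\left(a \right)} = \sqrt{2}$ ($f{\left(a \right)} = \sqrt{6 + 4 \left(\frac{1}{\sqrt{-1}}\right)^{2}} = \sqrt{6 + 4 \left(- i\right)^{2}} = \sqrt{6 + 4 \left(-1\right)} = \sqrt{6 - 4} = \sqrt{2}$)
$\left(6 + f{\left(p \right)}\right) 5 = \left(6 + \sqrt{2}\right) 5 = 30 + 5 \sqrt{2}$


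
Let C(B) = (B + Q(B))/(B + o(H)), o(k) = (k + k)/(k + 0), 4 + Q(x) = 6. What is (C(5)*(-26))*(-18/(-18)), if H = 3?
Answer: -26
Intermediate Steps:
Q(x) = 2 (Q(x) = -4 + 6 = 2)
o(k) = 2 (o(k) = (2*k)/k = 2)
C(B) = 1 (C(B) = (B + 2)/(B + 2) = (2 + B)/(2 + B) = 1)
(C(5)*(-26))*(-18/(-18)) = (1*(-26))*(-18/(-18)) = -(-468)*(-1)/18 = -26*1 = -26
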